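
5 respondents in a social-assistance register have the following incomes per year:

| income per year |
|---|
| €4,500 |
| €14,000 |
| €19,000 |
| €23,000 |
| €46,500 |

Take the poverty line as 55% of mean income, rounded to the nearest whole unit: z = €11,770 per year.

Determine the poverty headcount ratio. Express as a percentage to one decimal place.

1 of the 5 respondents have income below €11,770.
H = 1/5 = 20.0%.

20.0%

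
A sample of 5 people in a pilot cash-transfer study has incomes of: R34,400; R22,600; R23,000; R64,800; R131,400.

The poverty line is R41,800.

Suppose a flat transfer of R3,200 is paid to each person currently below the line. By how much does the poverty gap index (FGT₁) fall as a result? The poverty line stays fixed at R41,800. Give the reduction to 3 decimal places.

Before: below the line — R22,600, R23,000, R34,400; poverty gap index (FGT₁) = 0.21722.
After the R3,200 transfer: below the line — R25,800, R26,200, R37,600; poverty gap index (FGT₁) = 0.17129.
Reduction = 0.21722 − 0.17129 = 0.046.

0.046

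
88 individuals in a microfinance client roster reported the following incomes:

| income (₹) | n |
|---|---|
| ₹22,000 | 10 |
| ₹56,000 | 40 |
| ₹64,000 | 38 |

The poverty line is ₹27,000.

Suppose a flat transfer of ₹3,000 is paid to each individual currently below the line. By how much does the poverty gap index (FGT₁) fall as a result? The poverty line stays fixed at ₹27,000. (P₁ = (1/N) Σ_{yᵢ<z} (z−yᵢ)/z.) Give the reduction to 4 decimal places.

0.0126

Before: below the line — 10×₹22,000; poverty gap index (FGT₁) = 0.021044.
After the ₹3,000 transfer: below the line — 10×₹25,000; poverty gap index (FGT₁) = 0.008418.
Reduction = 0.021044 − 0.008418 = 0.0126.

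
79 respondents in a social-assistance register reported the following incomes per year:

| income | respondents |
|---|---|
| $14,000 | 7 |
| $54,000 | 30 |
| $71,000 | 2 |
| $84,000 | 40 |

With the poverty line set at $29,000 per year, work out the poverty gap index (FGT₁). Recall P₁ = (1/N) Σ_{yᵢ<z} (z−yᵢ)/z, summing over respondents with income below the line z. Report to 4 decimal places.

0.0458

Below z: 7×$14,000 (q = 7 of N = 79).
Gap ratios (z−y)/z: (29000−14000)/29000 = 0.5172 (×7).
Σ = 3.620690. Dividing by the full population N = 79 gives P₁ = 0.0458.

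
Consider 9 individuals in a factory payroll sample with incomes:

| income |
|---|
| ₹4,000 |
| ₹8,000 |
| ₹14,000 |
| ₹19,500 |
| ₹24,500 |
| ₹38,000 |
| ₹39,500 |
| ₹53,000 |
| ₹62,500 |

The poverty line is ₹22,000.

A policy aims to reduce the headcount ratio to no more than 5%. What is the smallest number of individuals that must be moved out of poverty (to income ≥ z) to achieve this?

4 of the 9 individuals are poor, so H = 4/9 = 0.444.
A headcount ratio of at most 5% allows at most ⌊0.05 × 9⌋ = 0 poor individuals.
So at least 4 − 0 = 4 must be lifted.

4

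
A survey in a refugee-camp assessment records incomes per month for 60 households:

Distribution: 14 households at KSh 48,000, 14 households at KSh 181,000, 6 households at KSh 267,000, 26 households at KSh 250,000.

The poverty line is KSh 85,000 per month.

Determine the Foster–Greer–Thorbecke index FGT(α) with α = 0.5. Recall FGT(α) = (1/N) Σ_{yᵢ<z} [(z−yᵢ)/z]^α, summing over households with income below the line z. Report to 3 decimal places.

Poor units: 14×KSh 48,000 (q = 14 of N = 60).
Normalized shortfalls: (85000−48000)/85000 = 0.4353 (×14).
Raised to α = 0.5: 0.65977 (×14).
Sum = 9.236755; FGT(0.5) = 9.236755 / 60 = 0.154.

0.154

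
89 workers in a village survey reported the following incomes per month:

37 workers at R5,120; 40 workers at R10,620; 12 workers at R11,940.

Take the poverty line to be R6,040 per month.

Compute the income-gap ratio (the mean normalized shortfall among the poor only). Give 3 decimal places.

0.152

Below the line: 37×R5,120 (q = 37 of N = 89).
Shortfall ratios (z−y)/z: 0.1523 (×37); sum = 5.635762.
I averages over the q = 37 poor units only: 5.635762 / 37 = 0.152.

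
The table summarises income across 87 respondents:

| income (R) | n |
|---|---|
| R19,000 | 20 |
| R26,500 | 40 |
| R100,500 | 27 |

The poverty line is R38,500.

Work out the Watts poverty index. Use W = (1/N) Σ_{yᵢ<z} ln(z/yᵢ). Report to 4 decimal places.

Incomes under z: 20×R19,000, 40×R26,500 (q = 60 of N = 87).
Log gaps: ln(38500/19000) = 0.7062 (×20); ln(38500/26500) = 0.3735 (×40).
W = 29.064926 / 87 = 0.3341.

0.3341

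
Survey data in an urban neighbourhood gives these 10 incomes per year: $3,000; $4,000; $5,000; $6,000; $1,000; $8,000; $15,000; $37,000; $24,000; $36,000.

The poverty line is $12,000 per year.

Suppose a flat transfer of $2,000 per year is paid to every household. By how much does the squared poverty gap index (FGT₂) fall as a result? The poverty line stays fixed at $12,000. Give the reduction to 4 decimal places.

0.1083

Before: below the line — $1,000, $3,000, $4,000, $5,000, $6,000, $8,000; squared poverty gap index (FGT₂) = 0.254861.
After the $2,000 transfer: below the line — $3,000, $5,000, $6,000, $7,000, $8,000, $10,000; squared poverty gap index (FGT₂) = 0.146528.
Reduction = 0.254861 − 0.146528 = 0.1083.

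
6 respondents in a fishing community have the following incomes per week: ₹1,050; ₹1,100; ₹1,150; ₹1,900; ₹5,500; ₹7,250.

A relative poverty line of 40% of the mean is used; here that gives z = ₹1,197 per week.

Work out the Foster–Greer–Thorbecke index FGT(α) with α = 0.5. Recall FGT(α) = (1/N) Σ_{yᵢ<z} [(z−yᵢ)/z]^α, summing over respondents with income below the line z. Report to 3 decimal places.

0.139

Poor units: ₹1,050, ₹1,100, ₹1,150 (q = 3 of N = 6).
Shortfall ratios: (1197−1050)/1197 = 0.1228; (1197−1100)/1197 = 0.0810; (1197−1150)/1197 = 0.0393.
Raised to α = 0.5: 0.35044; 0.28467; 0.19815.
Sum = 0.833260; FGT(0.5) = 0.833260 / 6 = 0.139.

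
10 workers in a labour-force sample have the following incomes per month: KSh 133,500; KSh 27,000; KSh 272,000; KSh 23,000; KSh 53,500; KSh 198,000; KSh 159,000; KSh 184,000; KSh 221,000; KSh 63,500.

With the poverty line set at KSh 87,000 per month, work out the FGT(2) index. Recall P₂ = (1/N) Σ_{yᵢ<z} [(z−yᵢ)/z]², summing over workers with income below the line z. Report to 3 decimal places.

Below z: KSh 23,000, KSh 27,000, KSh 53,500, KSh 63,500 (q = 4 of N = 10).
Gap ratios (z−y)/z: (87000−23000)/87000 = 0.7356; (87000−27000)/87000 = 0.6897; (87000−53500)/87000 = 0.3851; (87000−63500)/87000 = 0.2701.
Squared: 0.5412; 0.4756; 0.1483; 0.0730.
Sum = 1.238010; P₂ = 1.238010 / 10 = 0.124.

0.124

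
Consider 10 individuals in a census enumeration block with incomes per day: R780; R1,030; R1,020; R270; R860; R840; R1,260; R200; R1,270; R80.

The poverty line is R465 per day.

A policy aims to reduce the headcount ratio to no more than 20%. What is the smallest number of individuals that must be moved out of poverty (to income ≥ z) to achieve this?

1

3 of the 10 individuals are poor, so H = 3/10 = 0.300.
A headcount ratio of at most 20% allows at most ⌊0.20 × 10⌋ = 2 poor individuals.
So at least 3 − 2 = 1 must be lifted.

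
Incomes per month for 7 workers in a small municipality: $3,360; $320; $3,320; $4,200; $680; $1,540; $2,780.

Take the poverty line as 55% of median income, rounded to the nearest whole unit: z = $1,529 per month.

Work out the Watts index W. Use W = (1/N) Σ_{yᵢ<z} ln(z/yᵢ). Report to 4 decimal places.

0.3392

Below the line: $320, $680 (q = 2 of N = 7).
ln(z/y) terms: ln(1529/320) = 1.5640; ln(1529/680) = 0.8103.
W = 2.374325 / 7 = 0.3392.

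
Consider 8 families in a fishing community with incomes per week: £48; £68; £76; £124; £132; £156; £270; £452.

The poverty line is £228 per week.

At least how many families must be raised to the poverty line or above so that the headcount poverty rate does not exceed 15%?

Currently q = 6 of N = 8 are below the line (H = 0.750).
A headcount ratio of at most 15% allows at most ⌊0.15 × 8⌋ = 1 poor families.
So at least 6 − 1 = 5 must be lifted.

5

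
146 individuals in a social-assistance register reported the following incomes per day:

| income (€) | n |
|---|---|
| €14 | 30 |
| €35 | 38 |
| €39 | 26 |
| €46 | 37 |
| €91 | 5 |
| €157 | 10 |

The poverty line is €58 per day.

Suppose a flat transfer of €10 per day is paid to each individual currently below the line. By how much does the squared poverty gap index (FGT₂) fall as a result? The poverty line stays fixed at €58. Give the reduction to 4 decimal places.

0.1009

Before: below the line — 30×€14, 38×€35, 26×€39, 37×€46; squared poverty gap index (FGT₂) = 0.189142.
After the €10 transfer: below the line — 30×€24, 38×€45, 26×€49, 37×€56; squared poverty gap index (FGT₂) = 0.088276.
Reduction = 0.189142 − 0.088276 = 0.1009.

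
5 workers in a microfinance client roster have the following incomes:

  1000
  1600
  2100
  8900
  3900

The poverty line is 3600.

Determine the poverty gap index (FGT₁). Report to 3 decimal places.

0.339

Below the line: 1000, 1600, 2100 (q = 3 of N = 5).
Relative gaps: (3600−1000)/3600 = 0.7222; (3600−1600)/3600 = 0.5556; (3600−2100)/3600 = 0.4167.
Σ = 1.694444. Dividing by the full population N = 5 gives P₁ = 0.339.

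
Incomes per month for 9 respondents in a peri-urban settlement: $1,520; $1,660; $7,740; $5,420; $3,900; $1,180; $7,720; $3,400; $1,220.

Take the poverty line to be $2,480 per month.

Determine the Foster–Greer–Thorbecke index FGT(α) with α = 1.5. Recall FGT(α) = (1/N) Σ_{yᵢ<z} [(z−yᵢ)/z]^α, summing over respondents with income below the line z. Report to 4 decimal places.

0.1303

Below z: $1,180, $1,220, $1,520, $1,660 (q = 4 of N = 9).
Shortfall ratios: (2480−1180)/2480 = 0.5242; (2480−1220)/2480 = 0.5081; (2480−1520)/2480 = 0.3871; (2480−1660)/2480 = 0.3306.
Raised to α = 1.5: 0.37952; 0.36214; 0.24084; 0.19013.
Sum = 1.172631; FGT(1.5) = 1.172631 / 9 = 0.1303.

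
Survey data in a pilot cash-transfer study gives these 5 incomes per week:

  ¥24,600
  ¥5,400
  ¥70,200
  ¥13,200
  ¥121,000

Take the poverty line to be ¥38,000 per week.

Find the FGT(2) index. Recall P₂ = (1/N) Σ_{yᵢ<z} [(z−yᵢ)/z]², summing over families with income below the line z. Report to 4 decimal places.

0.2573

Below z: ¥5,400, ¥13,200, ¥24,600 (q = 3 of N = 5).
Shortfall ratios: (38000−5400)/38000 = 0.8579; (38000−13200)/38000 = 0.6526; (38000−24600)/38000 = 0.3526.
Squared: 0.7360; 0.4259; 0.1243.
Sum = 1.286260; P₂ = 1.286260 / 5 = 0.2573.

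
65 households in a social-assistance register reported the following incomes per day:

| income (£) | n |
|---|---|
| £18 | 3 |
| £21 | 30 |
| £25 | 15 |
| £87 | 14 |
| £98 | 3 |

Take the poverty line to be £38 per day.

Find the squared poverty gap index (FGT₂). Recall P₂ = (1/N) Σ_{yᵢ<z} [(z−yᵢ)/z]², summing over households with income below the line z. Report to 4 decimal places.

0.1322

Poor units: 3×£18, 30×£21, 15×£25 (q = 48 of N = 65).
Gap ratios (z−y)/z: (38−18)/38 = 0.5263 (×3); (38−21)/38 = 0.4474 (×30); (38−25)/38 = 0.3421 (×15).
Squared: 0.2770 (×3); 0.2001 (×30); 0.1170 (×15).
Sum = 8.590720; P₂ = 8.590720 / 65 = 0.1322.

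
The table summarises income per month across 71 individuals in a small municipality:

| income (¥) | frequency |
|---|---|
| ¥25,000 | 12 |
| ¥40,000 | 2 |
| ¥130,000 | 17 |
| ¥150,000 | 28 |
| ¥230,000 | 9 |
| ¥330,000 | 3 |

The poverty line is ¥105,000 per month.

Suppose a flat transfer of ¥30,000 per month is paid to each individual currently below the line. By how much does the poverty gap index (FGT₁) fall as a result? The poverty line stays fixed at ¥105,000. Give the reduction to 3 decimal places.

Before: below the line — 12×¥25,000, 2×¥40,000; poverty gap index (FGT₁) = 0.14621.
After the ¥30,000 transfer: below the line — 12×¥55,000, 2×¥70,000; poverty gap index (FGT₁) = 0.08987.
Reduction = 0.14621 − 0.08987 = 0.056.

0.056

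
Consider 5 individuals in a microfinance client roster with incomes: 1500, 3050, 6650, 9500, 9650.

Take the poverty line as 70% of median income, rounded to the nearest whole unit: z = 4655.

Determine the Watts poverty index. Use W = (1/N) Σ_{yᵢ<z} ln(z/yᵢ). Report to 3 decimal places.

0.311

Poor units: 1500, 3050 (q = 2 of N = 5).
ln(z/y) terms: ln(4655/1500) = 1.1325; ln(4655/3050) = 0.4228.
W = 1.555277 / 5 = 0.311.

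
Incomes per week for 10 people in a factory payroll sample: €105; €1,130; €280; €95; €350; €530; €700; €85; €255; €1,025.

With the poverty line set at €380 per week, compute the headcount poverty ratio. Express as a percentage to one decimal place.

6 of the 10 people have income below €380.
H = 6/10 = 60.0%.

60.0%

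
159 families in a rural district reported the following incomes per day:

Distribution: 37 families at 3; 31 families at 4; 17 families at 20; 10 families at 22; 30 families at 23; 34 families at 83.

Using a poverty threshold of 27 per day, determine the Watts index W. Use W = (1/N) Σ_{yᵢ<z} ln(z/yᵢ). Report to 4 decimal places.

Incomes under z: 37×3, 31×4, 17×20, 10×22, 30×23 (q = 125 of N = 159).
Log shortfalls: ln(27/3) = 2.1972 (×37); ln(27/4) = 1.9095 (×31); ln(27/20) = 0.3001 (×17); ln(27/22) = 0.2048 (×10); ln(27/23) = 0.1603 (×30).
W = 152.453129 / 159 = 0.9588.

0.9588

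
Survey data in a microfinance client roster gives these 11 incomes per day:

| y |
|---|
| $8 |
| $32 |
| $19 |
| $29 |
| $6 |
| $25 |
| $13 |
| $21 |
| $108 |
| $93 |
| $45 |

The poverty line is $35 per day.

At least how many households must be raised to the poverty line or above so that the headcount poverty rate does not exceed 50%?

3

Currently q = 8 of N = 11 are below the line (H = 0.727).
A headcount ratio of at most 50% allows at most ⌊0.50 × 11⌋ = 5 poor households.
So at least 8 − 5 = 3 must be lifted.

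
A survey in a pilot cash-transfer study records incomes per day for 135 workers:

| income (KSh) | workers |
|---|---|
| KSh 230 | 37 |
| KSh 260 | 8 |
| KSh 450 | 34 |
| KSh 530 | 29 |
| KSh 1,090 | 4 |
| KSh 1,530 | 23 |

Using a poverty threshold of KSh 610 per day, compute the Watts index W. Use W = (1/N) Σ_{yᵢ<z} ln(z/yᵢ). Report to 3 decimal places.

Below z: 37×KSh 230, 8×KSh 260, 34×KSh 450, 29×KSh 530 (q = 108 of N = 135).
ln(z/y) terms: ln(610/230) = 0.9754 (×37); ln(610/260) = 0.8528 (×8); ln(610/450) = 0.3042 (×34); ln(610/530) = 0.1406 (×29).
W = 57.331329 / 135 = 0.425.

0.425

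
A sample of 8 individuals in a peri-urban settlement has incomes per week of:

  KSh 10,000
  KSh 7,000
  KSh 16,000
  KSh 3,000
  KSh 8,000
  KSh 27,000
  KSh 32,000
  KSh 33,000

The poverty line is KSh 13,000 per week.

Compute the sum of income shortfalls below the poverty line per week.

Below z: KSh 3,000, KSh 7,000, KSh 8,000, KSh 10,000 (q = 4 of N = 8).
Individual gaps: 13000−3000 = 10000; 13000−7000 = 6000; 13000−8000 = 5000; 13000−10000 = 3000.
Aggregate gap = KSh 24,000.

KSh 24,000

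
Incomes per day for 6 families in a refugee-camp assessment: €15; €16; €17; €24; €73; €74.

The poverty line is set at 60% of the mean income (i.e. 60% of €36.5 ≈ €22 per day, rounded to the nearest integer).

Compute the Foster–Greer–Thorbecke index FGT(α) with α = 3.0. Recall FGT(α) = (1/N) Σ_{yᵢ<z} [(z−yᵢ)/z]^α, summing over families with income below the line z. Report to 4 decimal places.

0.0107

Incomes under z: €15, €16, €17 (q = 3 of N = 6).
Normalized shortfalls: (22−15)/22 = 0.3182; (22−16)/22 = 0.2727; (22−17)/22 = 0.2273.
Raised to α = 3.0: 0.03221; 0.02029; 0.01174.
Sum = 0.064237; FGT(3.0) = 0.064237 / 6 = 0.0107.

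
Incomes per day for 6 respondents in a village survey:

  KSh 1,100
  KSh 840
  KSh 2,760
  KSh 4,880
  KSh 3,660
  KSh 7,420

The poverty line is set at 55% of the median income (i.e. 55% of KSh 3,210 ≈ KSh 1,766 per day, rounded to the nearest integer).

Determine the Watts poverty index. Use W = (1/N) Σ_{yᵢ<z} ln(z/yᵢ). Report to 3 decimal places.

Below the line: KSh 840, KSh 1,100 (q = 2 of N = 6).
ln(z/y) terms: ln(1766/840) = 0.7431; ln(1766/1100) = 0.4734.
W = 1.216477 / 6 = 0.203.

0.203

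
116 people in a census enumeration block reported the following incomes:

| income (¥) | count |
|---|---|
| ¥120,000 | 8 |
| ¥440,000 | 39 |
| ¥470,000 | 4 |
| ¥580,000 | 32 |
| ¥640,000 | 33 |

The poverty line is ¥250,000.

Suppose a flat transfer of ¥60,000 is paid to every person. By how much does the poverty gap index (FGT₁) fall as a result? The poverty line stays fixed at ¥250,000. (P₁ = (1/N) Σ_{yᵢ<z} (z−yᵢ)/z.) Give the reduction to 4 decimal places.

0.0166

Before: below the line — 8×¥120,000; poverty gap index (FGT₁) = 0.035862.
After the ¥60,000 transfer: below the line — 8×¥180,000; poverty gap index (FGT₁) = 0.019310.
Reduction = 0.035862 − 0.019310 = 0.0166.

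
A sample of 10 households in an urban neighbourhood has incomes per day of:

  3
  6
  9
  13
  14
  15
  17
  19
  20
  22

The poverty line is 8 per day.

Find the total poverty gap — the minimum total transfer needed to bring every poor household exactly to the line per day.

7

Poor units: 3, 6 (q = 2 of N = 10).
Individual gaps: 8−3 = 5; 8−6 = 2.
Aggregate gap = 7.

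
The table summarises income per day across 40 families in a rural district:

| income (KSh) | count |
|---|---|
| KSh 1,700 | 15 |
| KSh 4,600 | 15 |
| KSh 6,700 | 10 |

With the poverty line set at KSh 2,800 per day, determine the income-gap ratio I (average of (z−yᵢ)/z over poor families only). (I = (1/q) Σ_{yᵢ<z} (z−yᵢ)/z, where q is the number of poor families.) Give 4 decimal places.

Below the line: 15×KSh 1,700 (q = 15 of N = 40).
Relative gaps: 0.3929 (×15); sum = 5.892857.
The income-gap ratio divides by q (the poor only): 5.892857 / 15 = 0.3929.

0.3929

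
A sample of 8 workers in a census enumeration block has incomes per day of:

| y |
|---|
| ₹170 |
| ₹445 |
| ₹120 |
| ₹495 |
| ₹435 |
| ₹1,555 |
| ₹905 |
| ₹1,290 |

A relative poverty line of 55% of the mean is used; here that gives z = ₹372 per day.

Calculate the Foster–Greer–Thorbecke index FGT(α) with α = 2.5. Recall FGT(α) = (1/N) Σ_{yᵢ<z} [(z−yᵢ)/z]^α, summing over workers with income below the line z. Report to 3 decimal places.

Below z: ₹120, ₹170 (q = 2 of N = 8).
Relative gaps: (372−120)/372 = 0.6774; (372−170)/372 = 0.5430.
Raised to α = 2.5: 0.37770; 0.21728.
Sum = 0.594978; FGT(2.5) = 0.594978 / 8 = 0.074.

0.074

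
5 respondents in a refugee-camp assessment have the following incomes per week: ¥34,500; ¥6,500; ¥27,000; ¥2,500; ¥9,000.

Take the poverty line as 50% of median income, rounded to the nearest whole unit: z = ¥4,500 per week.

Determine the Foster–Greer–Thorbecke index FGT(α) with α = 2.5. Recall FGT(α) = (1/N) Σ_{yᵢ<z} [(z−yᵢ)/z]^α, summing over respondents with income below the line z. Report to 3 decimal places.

0.026

Below the line: ¥2,500 (q = 1 of N = 5).
Gap ratios (z−y)/z: (4500−2500)/4500 = 0.4444.
Raised to α = 2.5: 0.13169.
Sum = 0.131687; FGT(2.5) = 0.131687 / 5 = 0.026.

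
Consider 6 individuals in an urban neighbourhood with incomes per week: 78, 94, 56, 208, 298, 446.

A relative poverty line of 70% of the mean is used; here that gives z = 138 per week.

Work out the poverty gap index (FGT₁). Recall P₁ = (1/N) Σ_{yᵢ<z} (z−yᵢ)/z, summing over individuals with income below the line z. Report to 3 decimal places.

0.225

Below z: 56, 78, 94 (q = 3 of N = 6).
Shortfall ratios: (138−56)/138 = 0.5942; (138−78)/138 = 0.4348; (138−94)/138 = 0.3188.
Sum of shortfalls = 1.347826; P₁ averages over all N: 1.347826 / 6 = 0.225.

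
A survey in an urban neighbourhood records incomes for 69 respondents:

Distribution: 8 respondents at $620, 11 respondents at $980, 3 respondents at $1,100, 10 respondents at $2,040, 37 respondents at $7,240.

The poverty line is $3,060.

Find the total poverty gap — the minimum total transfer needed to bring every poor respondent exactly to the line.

$58,480

Below z: 8×$620, 11×$980, 3×$1,100, 10×$2,040 (q = 32 of N = 69).
Individual gaps: 8×(3060−620) = 19520; 11×(3060−980) = 22880; 3×(3060−1100) = 5880; 10×(3060−2040) = 10200.
Aggregate gap = $58,480.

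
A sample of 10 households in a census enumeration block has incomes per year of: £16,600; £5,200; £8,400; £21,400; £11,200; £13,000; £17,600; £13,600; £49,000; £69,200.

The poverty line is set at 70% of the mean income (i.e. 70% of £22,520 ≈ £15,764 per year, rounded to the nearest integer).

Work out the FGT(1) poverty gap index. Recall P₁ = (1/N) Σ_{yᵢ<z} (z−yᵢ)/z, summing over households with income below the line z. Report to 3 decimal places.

0.174

Incomes under z: £5,200, £8,400, £11,200, £13,000, £13,600 (q = 5 of N = 10).
Normalized shortfalls: (15764−5200)/15764 = 0.6701; (15764−8400)/15764 = 0.4671; (15764−11200)/15764 = 0.2895; (15764−13000)/15764 = 0.1753; (15764−13600)/15764 = 0.1373.
Σ = 1.739406. Dividing by the full population N = 10 gives P₁ = 0.174.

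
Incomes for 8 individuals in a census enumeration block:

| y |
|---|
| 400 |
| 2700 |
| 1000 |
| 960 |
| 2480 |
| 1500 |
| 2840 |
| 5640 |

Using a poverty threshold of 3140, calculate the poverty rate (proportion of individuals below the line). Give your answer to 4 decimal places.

7 of the 8 individuals have income below 3140.
H = 7/8 = 0.8750.

0.8750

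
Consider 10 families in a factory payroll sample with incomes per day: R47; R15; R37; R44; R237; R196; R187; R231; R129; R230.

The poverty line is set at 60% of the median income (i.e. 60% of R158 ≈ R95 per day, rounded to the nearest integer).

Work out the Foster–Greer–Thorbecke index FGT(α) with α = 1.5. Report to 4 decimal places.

0.2002

Poor units: R15, R37, R44, R47 (q = 4 of N = 10).
Relative gaps: (95−15)/95 = 0.8421; (95−37)/95 = 0.6105; (95−44)/95 = 0.5368; (95−47)/95 = 0.5053.
Raised to α = 1.5: 0.77277; 0.47704; 0.39334; 0.35915.
Sum = 2.002303; FGT(1.5) = 2.002303 / 10 = 0.2002.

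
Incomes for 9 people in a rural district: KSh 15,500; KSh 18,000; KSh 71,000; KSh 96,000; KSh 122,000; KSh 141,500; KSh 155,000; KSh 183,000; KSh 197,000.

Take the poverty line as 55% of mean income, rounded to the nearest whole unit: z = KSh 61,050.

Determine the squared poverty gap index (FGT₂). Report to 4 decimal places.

0.1171

Below the line: KSh 15,500, KSh 18,000 (q = 2 of N = 9).
Gap ratios (z−y)/z: (61050−15500)/61050 = 0.7461; (61050−18000)/61050 = 0.7052.
Squared: 0.5567; 0.4973.
Sum = 1.053930; P₂ = 1.053930 / 9 = 0.1171.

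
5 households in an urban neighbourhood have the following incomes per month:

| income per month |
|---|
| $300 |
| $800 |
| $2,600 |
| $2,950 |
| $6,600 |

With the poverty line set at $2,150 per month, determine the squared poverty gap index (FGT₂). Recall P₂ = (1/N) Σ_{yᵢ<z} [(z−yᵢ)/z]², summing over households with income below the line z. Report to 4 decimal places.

Poor units: $300, $800 (q = 2 of N = 5).
Normalized shortfalls: (2150−300)/2150 = 0.8605; (2150−800)/2150 = 0.6279.
Squared: 0.7404; 0.3943.
Sum = 1.134667; P₂ = 1.134667 / 5 = 0.2269.

0.2269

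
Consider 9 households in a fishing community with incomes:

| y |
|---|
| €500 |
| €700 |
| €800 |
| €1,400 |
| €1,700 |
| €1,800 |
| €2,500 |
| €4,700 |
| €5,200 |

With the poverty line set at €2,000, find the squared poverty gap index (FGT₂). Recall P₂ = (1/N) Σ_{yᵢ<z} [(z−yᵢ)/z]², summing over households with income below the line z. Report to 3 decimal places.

Incomes under z: €500, €700, €800, €1,400, €1,700, €1,800 (q = 6 of N = 9).
Gap ratios (z−y)/z: (2000−500)/2000 = 0.7500; (2000−700)/2000 = 0.6500; (2000−800)/2000 = 0.6000; (2000−1400)/2000 = 0.3000; (2000−1700)/2000 = 0.1500; (2000−1800)/2000 = 0.1000.
Squared: 0.5625; 0.4225; 0.3600; 0.0900; 0.0225; 0.0100.
Sum = 1.467500; P₂ = 1.467500 / 9 = 0.163.

0.163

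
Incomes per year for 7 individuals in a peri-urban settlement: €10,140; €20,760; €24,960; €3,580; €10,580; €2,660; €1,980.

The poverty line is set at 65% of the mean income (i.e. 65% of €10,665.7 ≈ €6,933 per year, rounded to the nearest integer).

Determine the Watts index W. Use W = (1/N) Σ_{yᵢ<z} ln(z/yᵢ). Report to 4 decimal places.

Incomes under z: €1,980, €2,660, €3,580 (q = 3 of N = 7).
Log gaps: ln(6933/1980) = 1.2532; ln(6933/2660) = 0.9580; ln(6933/3580) = 0.6609.
W = 2.872092 / 7 = 0.4103.

0.4103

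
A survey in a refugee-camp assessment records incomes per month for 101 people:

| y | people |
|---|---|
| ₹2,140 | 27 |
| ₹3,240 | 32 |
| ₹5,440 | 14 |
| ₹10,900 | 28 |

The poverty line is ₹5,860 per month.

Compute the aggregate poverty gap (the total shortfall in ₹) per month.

₹190,160

Incomes under z: 27×₹2,140, 32×₹3,240, 14×₹5,440 (q = 73 of N = 101).
Individual gaps: 27×(5860−2140) = 100440; 32×(5860−3240) = 83840; 14×(5860−5440) = 5880.
Aggregate gap = ₹190,160.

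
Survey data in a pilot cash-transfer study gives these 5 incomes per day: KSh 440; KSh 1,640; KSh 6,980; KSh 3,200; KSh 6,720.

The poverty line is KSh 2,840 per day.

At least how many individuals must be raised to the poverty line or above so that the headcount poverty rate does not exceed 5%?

Currently q = 2 of N = 5 are below the line (H = 0.400).
A headcount ratio of at most 5% allows at most ⌊0.05 × 5⌋ = 0 poor individuals.
So at least 2 − 0 = 2 must be lifted.

2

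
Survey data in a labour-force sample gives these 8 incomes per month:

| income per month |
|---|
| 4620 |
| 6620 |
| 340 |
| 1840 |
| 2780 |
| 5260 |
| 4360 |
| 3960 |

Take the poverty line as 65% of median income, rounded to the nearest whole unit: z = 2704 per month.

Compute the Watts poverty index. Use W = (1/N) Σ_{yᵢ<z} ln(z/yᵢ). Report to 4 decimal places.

Below the line: 340, 1840 (q = 2 of N = 8).
Log gaps: ln(2704/340) = 2.0735; ln(2704/1840) = 0.3850.
W = 2.458508 / 8 = 0.3073.

0.3073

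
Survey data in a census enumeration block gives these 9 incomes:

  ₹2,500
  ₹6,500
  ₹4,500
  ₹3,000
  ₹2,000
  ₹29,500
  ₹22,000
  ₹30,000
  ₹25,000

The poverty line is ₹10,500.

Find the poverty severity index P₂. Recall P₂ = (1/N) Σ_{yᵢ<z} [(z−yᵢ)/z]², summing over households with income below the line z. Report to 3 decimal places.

Incomes under z: ₹2,000, ₹2,500, ₹3,000, ₹4,500, ₹6,500 (q = 5 of N = 9).
Shortfall ratios: (10500−2000)/10500 = 0.8095; (10500−2500)/10500 = 0.7619; (10500−3000)/10500 = 0.7143; (10500−4500)/10500 = 0.5714; (10500−6500)/10500 = 0.3810.
Squared: 0.6553; 0.5805; 0.5102; 0.3265; 0.1451.
Sum = 2.217687; P₂ = 2.217687 / 9 = 0.246.

0.246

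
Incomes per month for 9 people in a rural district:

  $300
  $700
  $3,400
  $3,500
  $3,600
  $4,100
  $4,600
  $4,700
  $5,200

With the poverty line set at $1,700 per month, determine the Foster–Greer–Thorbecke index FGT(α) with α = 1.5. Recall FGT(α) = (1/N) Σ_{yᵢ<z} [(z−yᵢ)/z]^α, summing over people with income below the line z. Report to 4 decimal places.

0.1332

Below z: $300, $700 (q = 2 of N = 9).
Shortfall ratios: (1700−300)/1700 = 0.8235; (1700−700)/1700 = 0.5882.
Raised to α = 1.5: 0.74734; 0.45116.
Sum = 1.198497; FGT(1.5) = 1.198497 / 9 = 0.1332.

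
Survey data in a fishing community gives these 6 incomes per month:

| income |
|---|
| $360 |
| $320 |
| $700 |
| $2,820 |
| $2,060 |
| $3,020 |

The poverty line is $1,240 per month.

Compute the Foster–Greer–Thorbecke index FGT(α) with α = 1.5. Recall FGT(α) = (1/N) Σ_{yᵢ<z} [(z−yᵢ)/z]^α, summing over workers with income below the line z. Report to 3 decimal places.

0.254

Poor units: $320, $360, $700 (q = 3 of N = 6).
Normalized shortfalls: (1240−320)/1240 = 0.7419; (1240−360)/1240 = 0.7097; (1240−700)/1240 = 0.4355.
Raised to α = 1.5: 0.63907; 0.59785; 0.28738.
Sum = 1.524301; FGT(1.5) = 1.524301 / 6 = 0.254.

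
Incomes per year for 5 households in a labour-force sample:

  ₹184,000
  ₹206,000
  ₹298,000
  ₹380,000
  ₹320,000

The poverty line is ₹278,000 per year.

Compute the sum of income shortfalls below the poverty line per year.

₹166,000

Incomes under z: ₹184,000, ₹206,000 (q = 2 of N = 5).
Individual gaps: 278000−184000 = 94000; 278000−206000 = 72000.
Aggregate gap = ₹166,000.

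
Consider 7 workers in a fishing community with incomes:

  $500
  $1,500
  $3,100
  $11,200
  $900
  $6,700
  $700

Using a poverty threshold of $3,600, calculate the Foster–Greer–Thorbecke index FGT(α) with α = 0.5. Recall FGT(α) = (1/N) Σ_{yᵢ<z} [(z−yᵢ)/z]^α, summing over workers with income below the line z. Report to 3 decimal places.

0.547

Below z: $500, $700, $900, $1,500, $3,100 (q = 5 of N = 7).
Relative gaps: (3600−500)/3600 = 0.8611; (3600−700)/3600 = 0.8056; (3600−900)/3600 = 0.7500; (3600−1500)/3600 = 0.5833; (3600−3100)/3600 = 0.1389.
Raised to α = 0.5: 0.92796; 0.89753; 0.86603; 0.76376; 0.37268.
Sum = 3.827954; FGT(0.5) = 3.827954 / 7 = 0.547.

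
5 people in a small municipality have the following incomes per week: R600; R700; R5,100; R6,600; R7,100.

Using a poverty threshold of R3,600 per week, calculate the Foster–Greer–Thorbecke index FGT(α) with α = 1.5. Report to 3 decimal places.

0.297

Below the line: R600, R700 (q = 2 of N = 5).
Gap ratios (z−y)/z: (3600−600)/3600 = 0.8333; (3600−700)/3600 = 0.8056.
Raised to α = 1.5: 0.76073; 0.72301.
Sum = 1.483734; FGT(1.5) = 1.483734 / 5 = 0.297.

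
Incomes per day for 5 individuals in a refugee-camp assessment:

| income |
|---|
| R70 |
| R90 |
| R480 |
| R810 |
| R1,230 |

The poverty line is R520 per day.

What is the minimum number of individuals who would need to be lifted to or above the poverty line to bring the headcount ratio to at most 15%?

Currently q = 3 of N = 5 are below the line (H = 0.600).
A headcount ratio of at most 15% allows at most ⌊0.15 × 5⌋ = 0 poor individuals.
So at least 3 − 0 = 3 must be lifted.

3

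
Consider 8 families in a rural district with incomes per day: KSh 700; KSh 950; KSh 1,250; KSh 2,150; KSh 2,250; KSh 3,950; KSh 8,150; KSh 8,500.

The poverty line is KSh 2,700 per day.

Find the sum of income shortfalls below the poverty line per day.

Below z: KSh 700, KSh 950, KSh 1,250, KSh 2,150, KSh 2,250 (q = 5 of N = 8).
Individual gaps: 2700−700 = 2000; 2700−950 = 1750; 2700−1250 = 1450; 2700−2150 = 550; 2700−2250 = 450.
Aggregate gap = KSh 6,200.

KSh 6,200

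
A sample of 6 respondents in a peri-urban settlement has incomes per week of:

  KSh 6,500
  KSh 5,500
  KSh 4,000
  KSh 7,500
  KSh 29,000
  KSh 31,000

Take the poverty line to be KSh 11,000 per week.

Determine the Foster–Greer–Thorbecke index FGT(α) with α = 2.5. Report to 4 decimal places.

Below the line: KSh 4,000, KSh 5,500, KSh 6,500, KSh 7,500 (q = 4 of N = 6).
Normalized shortfalls: (11000−4000)/11000 = 0.6364; (11000−5500)/11000 = 0.5000; (11000−6500)/11000 = 0.4091; (11000−7500)/11000 = 0.3182.
Raised to α = 2.5: 0.32305; 0.17678; 0.10704; 0.05711.
Sum = 0.663970; FGT(2.5) = 0.663970 / 6 = 0.1107.

0.1107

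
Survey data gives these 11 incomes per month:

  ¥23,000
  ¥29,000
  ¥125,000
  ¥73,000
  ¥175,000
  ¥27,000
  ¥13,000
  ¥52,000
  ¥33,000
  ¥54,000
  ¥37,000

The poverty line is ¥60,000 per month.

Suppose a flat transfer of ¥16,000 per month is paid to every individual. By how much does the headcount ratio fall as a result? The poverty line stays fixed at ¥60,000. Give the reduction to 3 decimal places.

Before: below the line — ¥13,000, ¥23,000, ¥27,000, ¥29,000, ¥33,000, ¥37,000, ¥52,000, ¥54,000; headcount ratio = 0.72727.
After the ¥16,000 transfer: below the line — ¥29,000, ¥39,000, ¥43,000, ¥45,000, ¥49,000, ¥53,000; headcount ratio = 0.54545.
Reduction = 0.72727 − 0.54545 = 0.182.

0.182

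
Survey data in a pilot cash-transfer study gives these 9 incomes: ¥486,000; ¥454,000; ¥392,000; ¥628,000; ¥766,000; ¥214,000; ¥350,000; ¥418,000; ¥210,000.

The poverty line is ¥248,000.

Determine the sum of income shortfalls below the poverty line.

Poor units: ¥210,000, ¥214,000 (q = 2 of N = 9).
Individual gaps: 248000−210000 = 38000; 248000−214000 = 34000.
Aggregate gap = ¥72,000.

¥72,000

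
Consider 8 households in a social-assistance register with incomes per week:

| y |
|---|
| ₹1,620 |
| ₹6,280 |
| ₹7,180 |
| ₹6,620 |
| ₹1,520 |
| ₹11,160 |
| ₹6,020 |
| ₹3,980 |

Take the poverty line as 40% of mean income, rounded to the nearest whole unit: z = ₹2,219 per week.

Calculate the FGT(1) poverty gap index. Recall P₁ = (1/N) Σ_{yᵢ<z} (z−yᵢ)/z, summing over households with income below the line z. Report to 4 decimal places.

0.0731

Below the line: ₹1,520, ₹1,620 (q = 2 of N = 8).
Normalized shortfalls: (2219−1520)/2219 = 0.3150; (2219−1620)/2219 = 0.2699.
Σ = 0.584948. Dividing by the full population N = 8 gives P₁ = 0.0731.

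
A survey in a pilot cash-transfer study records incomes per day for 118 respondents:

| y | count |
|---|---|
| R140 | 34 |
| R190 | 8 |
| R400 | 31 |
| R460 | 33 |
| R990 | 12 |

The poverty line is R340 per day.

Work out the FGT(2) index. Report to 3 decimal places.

0.113

Incomes under z: 34×R140, 8×R190 (q = 42 of N = 118).
Shortfall ratios: (340−140)/340 = 0.5882 (×34); (340−190)/340 = 0.4412 (×8).
Squared: 0.3460 (×34); 0.1946 (×8).
Sum = 13.321799; P₂ = 13.321799 / 118 = 0.113.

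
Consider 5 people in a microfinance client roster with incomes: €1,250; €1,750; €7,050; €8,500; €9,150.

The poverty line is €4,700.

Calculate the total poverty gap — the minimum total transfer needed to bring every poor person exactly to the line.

Poor units: €1,250, €1,750 (q = 2 of N = 5).
Individual gaps: 4700−1250 = 3450; 4700−1750 = 2950.
Aggregate gap = €6,400.

€6,400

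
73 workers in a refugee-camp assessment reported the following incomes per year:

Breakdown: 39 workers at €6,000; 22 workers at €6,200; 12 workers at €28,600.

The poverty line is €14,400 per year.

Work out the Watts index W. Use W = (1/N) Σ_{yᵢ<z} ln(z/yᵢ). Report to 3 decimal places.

0.722

Poor units: 39×€6,000, 22×€6,200 (q = 61 of N = 73).
Log gaps: ln(14400/6000) = 0.8755 (×39); ln(14400/6200) = 0.8427 (×22).
W = 52.682217 / 73 = 0.722.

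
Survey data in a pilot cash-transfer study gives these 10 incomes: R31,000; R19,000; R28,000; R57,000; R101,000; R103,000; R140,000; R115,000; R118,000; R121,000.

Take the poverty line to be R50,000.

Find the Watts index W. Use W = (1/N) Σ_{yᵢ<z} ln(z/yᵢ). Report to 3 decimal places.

0.203

Incomes under z: R19,000, R28,000, R31,000 (q = 3 of N = 10).
Log gaps: ln(50000/19000) = 0.9676; ln(50000/28000) = 0.5798; ln(50000/31000) = 0.4780.
W = 2.025438 / 10 = 0.203.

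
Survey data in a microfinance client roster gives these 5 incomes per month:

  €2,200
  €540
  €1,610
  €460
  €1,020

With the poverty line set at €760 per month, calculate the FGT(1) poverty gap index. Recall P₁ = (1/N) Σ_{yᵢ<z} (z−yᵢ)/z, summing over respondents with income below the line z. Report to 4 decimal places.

Below the line: €460, €540 (q = 2 of N = 5).
Relative gaps: (760−460)/760 = 0.3947; (760−540)/760 = 0.2895.
Sum of shortfalls = 0.684211; P₁ averages over all N: 0.684211 / 5 = 0.1368.

0.1368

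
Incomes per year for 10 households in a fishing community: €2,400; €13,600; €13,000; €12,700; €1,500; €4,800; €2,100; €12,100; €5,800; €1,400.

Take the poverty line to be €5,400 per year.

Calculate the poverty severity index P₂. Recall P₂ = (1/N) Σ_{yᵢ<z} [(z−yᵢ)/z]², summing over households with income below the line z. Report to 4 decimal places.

0.1765

Poor units: €1,400, €1,500, €2,100, €2,400, €4,800 (q = 5 of N = 10).
Shortfall ratios: (5400−1400)/5400 = 0.7407; (5400−1500)/5400 = 0.7222; (5400−2100)/5400 = 0.6111; (5400−2400)/5400 = 0.5556; (5400−4800)/5400 = 0.1111.
Squared: 0.5487; 0.5216; 0.3735; 0.3086; 0.0123.
Sum = 1.764746; P₂ = 1.764746 / 10 = 0.1765.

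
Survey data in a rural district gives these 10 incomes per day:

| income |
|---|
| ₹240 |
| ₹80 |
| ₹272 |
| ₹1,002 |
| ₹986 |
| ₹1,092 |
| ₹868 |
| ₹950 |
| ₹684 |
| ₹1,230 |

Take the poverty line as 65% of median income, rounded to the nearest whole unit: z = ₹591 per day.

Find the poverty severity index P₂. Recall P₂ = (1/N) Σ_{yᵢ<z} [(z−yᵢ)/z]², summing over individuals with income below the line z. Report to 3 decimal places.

0.139

Below z: ₹80, ₹240, ₹272 (q = 3 of N = 10).
Normalized shortfalls: (591−80)/591 = 0.8646; (591−240)/591 = 0.5939; (591−272)/591 = 0.5398.
Squared: 0.7476; 0.3527; 0.2913.
Sum = 1.391667; P₂ = 1.391667 / 10 = 0.139.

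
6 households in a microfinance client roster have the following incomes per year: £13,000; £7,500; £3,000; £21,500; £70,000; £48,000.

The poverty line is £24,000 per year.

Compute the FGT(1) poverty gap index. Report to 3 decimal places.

Below the line: £3,000, £7,500, £13,000, £21,500 (q = 4 of N = 6).
Relative gaps: (24000−3000)/24000 = 0.8750; (24000−7500)/24000 = 0.6875; (24000−13000)/24000 = 0.4583; (24000−21500)/24000 = 0.1042.
Sum of shortfalls = 2.125000; P₁ averages over all N: 2.125000 / 6 = 0.354.

0.354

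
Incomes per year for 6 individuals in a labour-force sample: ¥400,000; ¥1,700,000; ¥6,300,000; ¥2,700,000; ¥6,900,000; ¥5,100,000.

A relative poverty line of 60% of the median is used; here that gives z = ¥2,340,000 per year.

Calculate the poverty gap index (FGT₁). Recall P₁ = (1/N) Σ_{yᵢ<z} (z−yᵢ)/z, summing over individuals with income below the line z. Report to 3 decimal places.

0.184

Below the line: ¥400,000, ¥1,700,000 (q = 2 of N = 6).
Normalized shortfalls: (2340000−400000)/2340000 = 0.8291; (2340000−1700000)/2340000 = 0.2735.
Σ = 1.102564. Dividing by the full population N = 6 gives P₁ = 0.184.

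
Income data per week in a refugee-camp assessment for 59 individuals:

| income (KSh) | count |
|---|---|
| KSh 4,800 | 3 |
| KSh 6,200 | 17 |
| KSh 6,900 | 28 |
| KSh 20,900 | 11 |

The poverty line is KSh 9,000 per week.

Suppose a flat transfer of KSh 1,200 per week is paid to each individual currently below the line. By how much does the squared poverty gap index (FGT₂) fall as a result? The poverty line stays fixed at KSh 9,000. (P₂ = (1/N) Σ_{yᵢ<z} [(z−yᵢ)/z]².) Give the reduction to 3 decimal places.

Before: below the line — 3×KSh 4,800, 17×KSh 6,200, 28×KSh 6,900; squared poverty gap index (FGT₂) = 0.06480.
After the KSh 1,200 transfer: below the line — 3×KSh 6,000, 17×KSh 7,400, 28×KSh 8,100; squared poverty gap index (FGT₂) = 0.01950.
Reduction = 0.06480 − 0.01950 = 0.045.

0.045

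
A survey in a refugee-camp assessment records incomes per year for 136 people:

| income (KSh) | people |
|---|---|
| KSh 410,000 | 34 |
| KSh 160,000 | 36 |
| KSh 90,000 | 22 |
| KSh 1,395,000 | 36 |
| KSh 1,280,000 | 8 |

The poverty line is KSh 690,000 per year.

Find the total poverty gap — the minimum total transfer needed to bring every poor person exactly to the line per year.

KSh 41,800,000

Poor units: 22×KSh 90,000, 36×KSh 160,000, 34×KSh 410,000 (q = 92 of N = 136).
Individual gaps: 22×(690000−90000) = 13200000; 36×(690000−160000) = 19080000; 34×(690000−410000) = 9520000.
Aggregate gap = KSh 41,800,000.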